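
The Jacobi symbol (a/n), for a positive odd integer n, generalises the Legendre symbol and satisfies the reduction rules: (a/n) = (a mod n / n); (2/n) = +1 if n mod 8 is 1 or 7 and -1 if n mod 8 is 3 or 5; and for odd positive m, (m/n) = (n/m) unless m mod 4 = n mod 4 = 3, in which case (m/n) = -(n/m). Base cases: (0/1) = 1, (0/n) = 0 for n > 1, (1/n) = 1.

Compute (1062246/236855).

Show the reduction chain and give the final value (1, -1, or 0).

-1

(1062246/236855) = (114826/236855)   [reduce mod 236855]
114826 = 2^1·57413; (2/236855) = +1 since 236855 mod 8 = 7, so (114826/236855) = (+1)^1·(57413/236855); sign now +1
reciprocity: (57413/236855) = +1·(236855/57413) since 57413 mod 4 = 1, 236855 mod 4 = 3; sign now +1
(236855/57413) = (7203/57413)   [reduce mod 57413]
reciprocity: (7203/57413) = +1·(57413/7203) since 7203 mod 4 = 3, 57413 mod 4 = 1; sign now +1
(57413/7203) = (6992/7203)   [reduce mod 7203]
6992 = 2^4·437; (2/7203) = -1 since 7203 mod 8 = 3, so (6992/7203) = (-1)^4·(437/7203); sign now +1
reciprocity: (437/7203) = +1·(7203/437) since 437 mod 4 = 1, 7203 mod 4 = 3; sign now +1
(7203/437) = (211/437)   [reduce mod 437]
reciprocity: (211/437) = +1·(437/211) since 211 mod 4 = 3, 437 mod 4 = 1; sign now +1
(437/211) = (15/211)   [reduce mod 211]
reciprocity: (15/211) = -1·(211/15) since 15 mod 4 = 3, 211 mod 4 = 3; sign now -1
(211/15) = (1/15)   [reduce mod 15]
(1/15) = 1; final value = sign = -1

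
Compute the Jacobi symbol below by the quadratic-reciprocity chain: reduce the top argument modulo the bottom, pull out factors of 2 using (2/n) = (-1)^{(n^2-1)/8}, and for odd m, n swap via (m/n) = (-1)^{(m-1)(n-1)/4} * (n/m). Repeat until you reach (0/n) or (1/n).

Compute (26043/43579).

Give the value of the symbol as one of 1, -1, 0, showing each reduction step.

-1

reciprocity: (26043/43579) = -1·(43579/26043) since 26043 mod 4 = 3, 43579 mod 4 = 3; sign now -1
(43579/26043) = (17536/26043)   [reduce mod 26043]
17536 = 2^7·137; (2/26043) = -1 since 26043 mod 8 = 3, so (17536/26043) = (-1)^7·(137/26043); sign now +1
reciprocity: (137/26043) = +1·(26043/137) since 137 mod 4 = 1, 26043 mod 4 = 3; sign now +1
(26043/137) = (13/137)   [reduce mod 137]
reciprocity: (13/137) = +1·(137/13) since 13 mod 4 = 1, 137 mod 4 = 1; sign now +1
(137/13) = (7/13)   [reduce mod 13]
reciprocity: (7/13) = +1·(13/7) since 7 mod 4 = 3, 13 mod 4 = 1; sign now +1
(13/7) = (6/7)   [reduce mod 7]
6 = 2^1·3; (2/7) = +1 since 7 mod 8 = 7, so (6/7) = (+1)^1·(3/7); sign now +1
reciprocity: (3/7) = -1·(7/3) since 3 mod 4 = 3, 7 mod 4 = 3; sign now -1
(7/3) = (1/3)   [reduce mod 3]
(1/3) = 1; final value = sign = -1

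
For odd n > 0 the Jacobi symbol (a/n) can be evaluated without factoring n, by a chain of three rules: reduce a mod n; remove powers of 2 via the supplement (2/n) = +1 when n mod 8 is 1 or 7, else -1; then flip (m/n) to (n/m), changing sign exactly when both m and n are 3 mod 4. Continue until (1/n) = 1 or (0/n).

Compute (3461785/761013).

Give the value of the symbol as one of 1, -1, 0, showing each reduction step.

(3461785/761013): 3461785 mod 761013 = 417733, so (3461785/761013) = (417733/761013)
flip (417733/761013) -> (761013/417733): both odd, 417733 mod 4 = 1, 761013 mod 4 = 1, so the flip contributes +1; sign now +1
(761013/417733): 761013 mod 417733 = 343280, so (761013/417733) = (343280/417733)
factor out 2^4: 343280 = 2^4·21455; with 417733 mod 8 = 5, (2/417733) = -1; sign now +1; continue with (21455/417733)
flip (21455/417733) -> (417733/21455): both odd, 21455 mod 4 = 3, 417733 mod 4 = 1, so the flip contributes +1; sign now +1
(417733/21455): 417733 mod 21455 = 10088, so (417733/21455) = (10088/21455)
factor out 2^3: 10088 = 2^3·1261; with 21455 mod 8 = 7, (2/21455) = +1; sign now +1; continue with (1261/21455)
flip (1261/21455) -> (21455/1261): both odd, 1261 mod 4 = 1, 21455 mod 4 = 3, so the flip contributes +1; sign now +1
(21455/1261): 21455 mod 1261 = 18, so (21455/1261) = (18/1261)
factor out 2^1: 18 = 2^1·9; with 1261 mod 8 = 5, (2/1261) = -1; sign now -1; continue with (9/1261)
flip (9/1261) -> (1261/9): both odd, 9 mod 4 = 1, 1261 mod 4 = 1, so the flip contributes +1; sign now -1
(1261/9): 1261 mod 9 = 1, so (1261/9) = (1/9)
reached (1/9) = 1, so the symbol is -1

-1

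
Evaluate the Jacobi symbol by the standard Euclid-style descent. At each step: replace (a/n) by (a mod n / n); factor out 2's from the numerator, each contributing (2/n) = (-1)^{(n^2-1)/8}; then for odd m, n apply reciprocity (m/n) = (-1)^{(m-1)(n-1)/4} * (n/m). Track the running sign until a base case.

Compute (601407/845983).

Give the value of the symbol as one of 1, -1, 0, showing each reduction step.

-1

flip (601407/845983) -> (845983/601407): both odd, 601407 mod 4 = 3, 845983 mod 4 = 3, so the flip contributes -1; sign now -1
(845983/601407): 845983 mod 601407 = 244576, so (845983/601407) = (244576/601407)
factor out 2^5: 244576 = 2^5·7643; with 601407 mod 8 = 7, (2/601407) = +1; sign now -1; continue with (7643/601407)
flip (7643/601407) -> (601407/7643): both odd, 7643 mod 4 = 3, 601407 mod 4 = 3, so the flip contributes -1; sign now +1
(601407/7643): 601407 mod 7643 = 5253, so (601407/7643) = (5253/7643)
flip (5253/7643) -> (7643/5253): both odd, 5253 mod 4 = 1, 7643 mod 4 = 3, so the flip contributes +1; sign now +1
(7643/5253): 7643 mod 5253 = 2390, so (7643/5253) = (2390/5253)
factor out 2^1: 2390 = 2^1·1195; with 5253 mod 8 = 5, (2/5253) = -1; sign now -1; continue with (1195/5253)
flip (1195/5253) -> (5253/1195): both odd, 1195 mod 4 = 3, 5253 mod 4 = 1, so the flip contributes +1; sign now -1
(5253/1195): 5253 mod 1195 = 473, so (5253/1195) = (473/1195)
flip (473/1195) -> (1195/473): both odd, 473 mod 4 = 1, 1195 mod 4 = 3, so the flip contributes +1; sign now -1
(1195/473): 1195 mod 473 = 249, so (1195/473) = (249/473)
flip (249/473) -> (473/249): both odd, 249 mod 4 = 1, 473 mod 4 = 1, so the flip contributes +1; sign now -1
(473/249): 473 mod 249 = 224, so (473/249) = (224/249)
factor out 2^5: 224 = 2^5·7; with 249 mod 8 = 1, (2/249) = +1; sign now -1; continue with (7/249)
flip (7/249) -> (249/7): both odd, 7 mod 4 = 3, 249 mod 4 = 1, so the flip contributes +1; sign now -1
(249/7): 249 mod 7 = 4, so (249/7) = (4/7)
factor out 2^2: 4 = 2^2·1; with 7 mod 8 = 7, (2/7) = +1; sign now -1; continue with (1/7)
reached (1/7) = 1, so the symbol is -1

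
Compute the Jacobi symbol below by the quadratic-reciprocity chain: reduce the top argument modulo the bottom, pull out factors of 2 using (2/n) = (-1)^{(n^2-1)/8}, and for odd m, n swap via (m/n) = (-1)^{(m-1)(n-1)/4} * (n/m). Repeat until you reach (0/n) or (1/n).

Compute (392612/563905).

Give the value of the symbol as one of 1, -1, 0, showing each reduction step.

-1

392612 = 2^2·98153; (2/563905) = +1 since 563905 mod 8 = 1, so (392612/563905) = (+1)^2·(98153/563905); sign now +1
reciprocity: (98153/563905) = +1·(563905/98153) since 98153 mod 4 = 1, 563905 mod 4 = 1; sign now +1
(563905/98153) = (73140/98153)   [reduce mod 98153]
73140 = 2^2·18285; (2/98153) = +1 since 98153 mod 8 = 1, so (73140/98153) = (+1)^2·(18285/98153); sign now +1
reciprocity: (18285/98153) = +1·(98153/18285) since 18285 mod 4 = 1, 98153 mod 4 = 1; sign now +1
(98153/18285) = (6728/18285)   [reduce mod 18285]
6728 = 2^3·841; (2/18285) = -1 since 18285 mod 8 = 5, so (6728/18285) = (-1)^3·(841/18285); sign now -1
reciprocity: (841/18285) = +1·(18285/841) since 841 mod 4 = 1, 18285 mod 4 = 1; sign now -1
(18285/841) = (624/841)   [reduce mod 841]
624 = 2^4·39; (2/841) = +1 since 841 mod 8 = 1, so (624/841) = (+1)^4·(39/841); sign now -1
reciprocity: (39/841) = +1·(841/39) since 39 mod 4 = 3, 841 mod 4 = 1; sign now -1
(841/39) = (22/39)   [reduce mod 39]
22 = 2^1·11; (2/39) = +1 since 39 mod 8 = 7, so (22/39) = (+1)^1·(11/39); sign now -1
reciprocity: (11/39) = -1·(39/11) since 11 mod 4 = 3, 39 mod 4 = 3; sign now +1
(39/11) = (6/11)   [reduce mod 11]
6 = 2^1·3; (2/11) = -1 since 11 mod 8 = 3, so (6/11) = (-1)^1·(3/11); sign now -1
reciprocity: (3/11) = -1·(11/3) since 3 mod 4 = 3, 11 mod 4 = 3; sign now +1
(11/3) = (2/3)   [reduce mod 3]
2 = 2^1·1; (2/3) = -1 since 3 mod 8 = 3, so (2/3) = (-1)^1·(1/3); sign now -1
(1/3) = 1; final value = sign = -1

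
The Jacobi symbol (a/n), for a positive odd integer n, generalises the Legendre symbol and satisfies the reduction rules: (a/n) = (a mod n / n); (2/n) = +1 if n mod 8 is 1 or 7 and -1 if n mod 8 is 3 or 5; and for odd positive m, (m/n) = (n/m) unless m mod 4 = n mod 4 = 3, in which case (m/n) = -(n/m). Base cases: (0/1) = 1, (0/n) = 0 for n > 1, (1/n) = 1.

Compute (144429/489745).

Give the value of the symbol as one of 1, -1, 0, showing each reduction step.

-1

flip (144429/489745) -> (489745/144429): both odd, 144429 mod 4 = 1, 489745 mod 4 = 1, so the flip contributes +1; sign now +1
(489745/144429): 489745 mod 144429 = 56458, so (489745/144429) = (56458/144429)
factor out 2^1: 56458 = 2^1·28229; with 144429 mod 8 = 5, (2/144429) = -1; sign now -1; continue with (28229/144429)
flip (28229/144429) -> (144429/28229): both odd, 28229 mod 4 = 1, 144429 mod 4 = 1, so the flip contributes +1; sign now -1
(144429/28229): 144429 mod 28229 = 3284, so (144429/28229) = (3284/28229)
factor out 2^2: 3284 = 2^2·821; with 28229 mod 8 = 5, (2/28229) = -1; sign now -1; continue with (821/28229)
flip (821/28229) -> (28229/821): both odd, 821 mod 4 = 1, 28229 mod 4 = 1, so the flip contributes +1; sign now -1
(28229/821): 28229 mod 821 = 315, so (28229/821) = (315/821)
flip (315/821) -> (821/315): both odd, 315 mod 4 = 3, 821 mod 4 = 1, so the flip contributes +1; sign now -1
(821/315): 821 mod 315 = 191, so (821/315) = (191/315)
flip (191/315) -> (315/191): both odd, 191 mod 4 = 3, 315 mod 4 = 3, so the flip contributes -1; sign now +1
(315/191): 315 mod 191 = 124, so (315/191) = (124/191)
factor out 2^2: 124 = 2^2·31; with 191 mod 8 = 7, (2/191) = +1; sign now +1; continue with (31/191)
flip (31/191) -> (191/31): both odd, 31 mod 4 = 3, 191 mod 4 = 3, so the flip contributes -1; sign now -1
(191/31): 191 mod 31 = 5, so (191/31) = (5/31)
flip (5/31) -> (31/5): both odd, 5 mod 4 = 1, 31 mod 4 = 3, so the flip contributes +1; sign now -1
(31/5): 31 mod 5 = 1, so (31/5) = (1/5)
reached (1/5) = 1, so the symbol is -1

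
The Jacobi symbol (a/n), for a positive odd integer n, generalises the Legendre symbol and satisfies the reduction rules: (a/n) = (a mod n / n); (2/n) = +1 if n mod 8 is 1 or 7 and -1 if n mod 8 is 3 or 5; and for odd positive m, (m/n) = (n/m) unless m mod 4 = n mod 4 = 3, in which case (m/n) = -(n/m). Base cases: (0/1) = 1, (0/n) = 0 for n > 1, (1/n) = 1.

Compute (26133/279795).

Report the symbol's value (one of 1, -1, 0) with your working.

reciprocity: (26133/279795) = +1·(279795/26133) since 26133 mod 4 = 1, 279795 mod 4 = 3; sign now +1
(279795/26133) = (18465/26133)   [reduce mod 26133]
reciprocity: (18465/26133) = +1·(26133/18465) since 18465 mod 4 = 1, 26133 mod 4 = 1; sign now +1
(26133/18465) = (7668/18465)   [reduce mod 18465]
7668 = 2^2·1917; (2/18465) = +1 since 18465 mod 8 = 1, so (7668/18465) = (+1)^2·(1917/18465); sign now +1
reciprocity: (1917/18465) = +1·(18465/1917) since 1917 mod 4 = 1, 18465 mod 4 = 1; sign now +1
(18465/1917) = (1212/1917)   [reduce mod 1917]
1212 = 2^2·303; (2/1917) = -1 since 1917 mod 8 = 5, so (1212/1917) = (-1)^2·(303/1917); sign now +1
reciprocity: (303/1917) = +1·(1917/303) since 303 mod 4 = 3, 1917 mod 4 = 1; sign now +1
(1917/303) = (99/303)   [reduce mod 303]
reciprocity: (99/303) = -1·(303/99) since 99 mod 4 = 3, 303 mod 4 = 3; sign now -1
(303/99) = (6/99)   [reduce mod 99]
6 = 2^1·3; (2/99) = -1 since 99 mod 8 = 3, so (6/99) = (-1)^1·(3/99); sign now +1
reciprocity: (3/99) = -1·(99/3) since 3 mod 4 = 3, 99 mod 4 = 3; sign now -1
(99/3) = (0/3)   [reduce mod 3]
(0/3) = 0   [gcd(a, n) > 1]; final value = 0

0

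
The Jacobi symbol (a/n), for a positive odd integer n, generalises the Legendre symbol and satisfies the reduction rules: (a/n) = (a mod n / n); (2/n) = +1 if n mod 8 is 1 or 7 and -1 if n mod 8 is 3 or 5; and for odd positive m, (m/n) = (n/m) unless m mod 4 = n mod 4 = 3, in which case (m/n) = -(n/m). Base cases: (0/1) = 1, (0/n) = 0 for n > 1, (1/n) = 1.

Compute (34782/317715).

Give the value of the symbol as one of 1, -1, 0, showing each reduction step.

factor out 2^1: 34782 = 2^1·17391; with 317715 mod 8 = 3, (2/317715) = -1; sign now -1; continue with (17391/317715)
flip (17391/317715) -> (317715/17391): both odd, 17391 mod 4 = 3, 317715 mod 4 = 3, so the flip contributes -1; sign now +1
(317715/17391): 317715 mod 17391 = 4677, so (317715/17391) = (4677/17391)
flip (4677/17391) -> (17391/4677): both odd, 4677 mod 4 = 1, 17391 mod 4 = 3, so the flip contributes +1; sign now +1
(17391/4677): 17391 mod 4677 = 3360, so (17391/4677) = (3360/4677)
factor out 2^5: 3360 = 2^5·105; with 4677 mod 8 = 5, (2/4677) = -1; sign now -1; continue with (105/4677)
flip (105/4677) -> (4677/105): both odd, 105 mod 4 = 1, 4677 mod 4 = 1, so the flip contributes +1; sign now -1
(4677/105): 4677 mod 105 = 57, so (4677/105) = (57/105)
flip (57/105) -> (105/57): both odd, 57 mod 4 = 1, 105 mod 4 = 1, so the flip contributes +1; sign now -1
(105/57): 105 mod 57 = 48, so (105/57) = (48/57)
factor out 2^4: 48 = 2^4·3; with 57 mod 8 = 1, (2/57) = +1; sign now -1; continue with (3/57)
flip (3/57) -> (57/3): both odd, 3 mod 4 = 3, 57 mod 4 = 1, so the flip contributes +1; sign now -1
(57/3): 57 mod 3 = 0, so (57/3) = (0/3)
reached (0/3); gcd(a, n) > 1, so (0/3) = 0 and the symbol is 0

0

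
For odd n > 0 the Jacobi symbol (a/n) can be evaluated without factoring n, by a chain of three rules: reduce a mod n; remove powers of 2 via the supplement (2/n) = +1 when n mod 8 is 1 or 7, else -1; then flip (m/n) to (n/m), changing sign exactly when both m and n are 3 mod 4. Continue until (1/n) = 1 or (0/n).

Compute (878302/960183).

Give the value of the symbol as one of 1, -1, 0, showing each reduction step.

-1

factor out 2^1: 878302 = 2^1·439151; with 960183 mod 8 = 7, (2/960183) = +1; sign now +1; continue with (439151/960183)
flip (439151/960183) -> (960183/439151): both odd, 439151 mod 4 = 3, 960183 mod 4 = 3, so the flip contributes -1; sign now -1
(960183/439151): 960183 mod 439151 = 81881, so (960183/439151) = (81881/439151)
flip (81881/439151) -> (439151/81881): both odd, 81881 mod 4 = 1, 439151 mod 4 = 3, so the flip contributes +1; sign now -1
(439151/81881): 439151 mod 81881 = 29746, so (439151/81881) = (29746/81881)
factor out 2^1: 29746 = 2^1·14873; with 81881 mod 8 = 1, (2/81881) = +1; sign now -1; continue with (14873/81881)
flip (14873/81881) -> (81881/14873): both odd, 14873 mod 4 = 1, 81881 mod 4 = 1, so the flip contributes +1; sign now -1
(81881/14873): 81881 mod 14873 = 7516, so (81881/14873) = (7516/14873)
factor out 2^2: 7516 = 2^2·1879; with 14873 mod 8 = 1, (2/14873) = +1; sign now -1; continue with (1879/14873)
flip (1879/14873) -> (14873/1879): both odd, 1879 mod 4 = 3, 14873 mod 4 = 1, so the flip contributes +1; sign now -1
(14873/1879): 14873 mod 1879 = 1720, so (14873/1879) = (1720/1879)
factor out 2^3: 1720 = 2^3·215; with 1879 mod 8 = 7, (2/1879) = +1; sign now -1; continue with (215/1879)
flip (215/1879) -> (1879/215): both odd, 215 mod 4 = 3, 1879 mod 4 = 3, so the flip contributes -1; sign now +1
(1879/215): 1879 mod 215 = 159, so (1879/215) = (159/215)
flip (159/215) -> (215/159): both odd, 159 mod 4 = 3, 215 mod 4 = 3, so the flip contributes -1; sign now -1
(215/159): 215 mod 159 = 56, so (215/159) = (56/159)
factor out 2^3: 56 = 2^3·7; with 159 mod 8 = 7, (2/159) = +1; sign now -1; continue with (7/159)
flip (7/159) -> (159/7): both odd, 7 mod 4 = 3, 159 mod 4 = 3, so the flip contributes -1; sign now +1
(159/7): 159 mod 7 = 5, so (159/7) = (5/7)
flip (5/7) -> (7/5): both odd, 5 mod 4 = 1, 7 mod 4 = 3, so the flip contributes +1; sign now +1
(7/5): 7 mod 5 = 2, so (7/5) = (2/5)
factor out 2^1: 2 = 2^1·1; with 5 mod 8 = 5, (2/5) = -1; sign now -1; continue with (1/5)
reached (1/5) = 1, so the symbol is -1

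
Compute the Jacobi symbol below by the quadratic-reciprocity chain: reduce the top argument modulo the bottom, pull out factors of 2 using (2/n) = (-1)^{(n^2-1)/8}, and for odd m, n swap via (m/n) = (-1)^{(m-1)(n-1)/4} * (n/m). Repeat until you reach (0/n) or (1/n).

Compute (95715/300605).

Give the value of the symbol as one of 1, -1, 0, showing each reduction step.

0

flip (95715/300605) -> (300605/95715): both odd, 95715 mod 4 = 3, 300605 mod 4 = 1, so the flip contributes +1; sign now +1
(300605/95715): 300605 mod 95715 = 13460, so (300605/95715) = (13460/95715)
factor out 2^2: 13460 = 2^2·3365; with 95715 mod 8 = 3, (2/95715) = -1; sign now +1; continue with (3365/95715)
flip (3365/95715) -> (95715/3365): both odd, 3365 mod 4 = 1, 95715 mod 4 = 3, so the flip contributes +1; sign now +1
(95715/3365): 95715 mod 3365 = 1495, so (95715/3365) = (1495/3365)
flip (1495/3365) -> (3365/1495): both odd, 1495 mod 4 = 3, 3365 mod 4 = 1, so the flip contributes +1; sign now +1
(3365/1495): 3365 mod 1495 = 375, so (3365/1495) = (375/1495)
flip (375/1495) -> (1495/375): both odd, 375 mod 4 = 3, 1495 mod 4 = 3, so the flip contributes -1; sign now -1
(1495/375): 1495 mod 375 = 370, so (1495/375) = (370/375)
factor out 2^1: 370 = 2^1·185; with 375 mod 8 = 7, (2/375) = +1; sign now -1; continue with (185/375)
flip (185/375) -> (375/185): both odd, 185 mod 4 = 1, 375 mod 4 = 3, so the flip contributes +1; sign now -1
(375/185): 375 mod 185 = 5, so (375/185) = (5/185)
flip (5/185) -> (185/5): both odd, 5 mod 4 = 1, 185 mod 4 = 1, so the flip contributes +1; sign now -1
(185/5): 185 mod 5 = 0, so (185/5) = (0/5)
reached (0/5); gcd(a, n) > 1, so (0/5) = 0 and the symbol is 0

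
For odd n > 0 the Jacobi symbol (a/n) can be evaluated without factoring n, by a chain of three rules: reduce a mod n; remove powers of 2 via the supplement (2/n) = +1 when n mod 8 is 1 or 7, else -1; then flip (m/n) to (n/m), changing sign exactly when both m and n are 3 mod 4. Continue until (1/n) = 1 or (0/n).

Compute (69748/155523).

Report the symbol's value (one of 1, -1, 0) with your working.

0

factor out 2^2: 69748 = 2^2·17437; with 155523 mod 8 = 3, (2/155523) = -1; sign now +1; continue with (17437/155523)
flip (17437/155523) -> (155523/17437): both odd, 17437 mod 4 = 1, 155523 mod 4 = 3, so the flip contributes +1; sign now +1
(155523/17437): 155523 mod 17437 = 16027, so (155523/17437) = (16027/17437)
flip (16027/17437) -> (17437/16027): both odd, 16027 mod 4 = 3, 17437 mod 4 = 1, so the flip contributes +1; sign now +1
(17437/16027): 17437 mod 16027 = 1410, so (17437/16027) = (1410/16027)
factor out 2^1: 1410 = 2^1·705; with 16027 mod 8 = 3, (2/16027) = -1; sign now -1; continue with (705/16027)
flip (705/16027) -> (16027/705): both odd, 705 mod 4 = 1, 16027 mod 4 = 3, so the flip contributes +1; sign now -1
(16027/705): 16027 mod 705 = 517, so (16027/705) = (517/705)
flip (517/705) -> (705/517): both odd, 517 mod 4 = 1, 705 mod 4 = 1, so the flip contributes +1; sign now -1
(705/517): 705 mod 517 = 188, so (705/517) = (188/517)
factor out 2^2: 188 = 2^2·47; with 517 mod 8 = 5, (2/517) = -1; sign now -1; continue with (47/517)
flip (47/517) -> (517/47): both odd, 47 mod 4 = 3, 517 mod 4 = 1, so the flip contributes +1; sign now -1
(517/47): 517 mod 47 = 0, so (517/47) = (0/47)
reached (0/47); gcd(a, n) > 1, so (0/47) = 0 and the symbol is 0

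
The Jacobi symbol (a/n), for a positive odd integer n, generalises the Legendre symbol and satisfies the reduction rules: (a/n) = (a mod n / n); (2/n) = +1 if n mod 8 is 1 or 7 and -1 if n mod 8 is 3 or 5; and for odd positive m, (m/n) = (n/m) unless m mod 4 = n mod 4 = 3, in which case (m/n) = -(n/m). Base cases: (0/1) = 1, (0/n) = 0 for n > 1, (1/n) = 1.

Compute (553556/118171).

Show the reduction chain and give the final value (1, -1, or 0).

-1

(553556/118171) = (80872/118171)   [reduce mod 118171]
80872 = 2^3·10109; (2/118171) = -1 since 118171 mod 8 = 3, so (80872/118171) = (-1)^3·(10109/118171); sign now -1
reciprocity: (10109/118171) = +1·(118171/10109) since 10109 mod 4 = 1, 118171 mod 4 = 3; sign now -1
(118171/10109) = (6972/10109)   [reduce mod 10109]
6972 = 2^2·1743; (2/10109) = -1 since 10109 mod 8 = 5, so (6972/10109) = (-1)^2·(1743/10109); sign now -1
reciprocity: (1743/10109) = +1·(10109/1743) since 1743 mod 4 = 3, 10109 mod 4 = 1; sign now -1
(10109/1743) = (1394/1743)   [reduce mod 1743]
1394 = 2^1·697; (2/1743) = +1 since 1743 mod 8 = 7, so (1394/1743) = (+1)^1·(697/1743); sign now -1
reciprocity: (697/1743) = +1·(1743/697) since 697 mod 4 = 1, 1743 mod 4 = 3; sign now -1
(1743/697) = (349/697)   [reduce mod 697]
reciprocity: (349/697) = +1·(697/349) since 349 mod 4 = 1, 697 mod 4 = 1; sign now -1
(697/349) = (348/349)   [reduce mod 349]
348 = 2^2·87; (2/349) = -1 since 349 mod 8 = 5, so (348/349) = (-1)^2·(87/349); sign now -1
reciprocity: (87/349) = +1·(349/87) since 87 mod 4 = 3, 349 mod 4 = 1; sign now -1
(349/87) = (1/87)   [reduce mod 87]
(1/87) = 1; final value = sign = -1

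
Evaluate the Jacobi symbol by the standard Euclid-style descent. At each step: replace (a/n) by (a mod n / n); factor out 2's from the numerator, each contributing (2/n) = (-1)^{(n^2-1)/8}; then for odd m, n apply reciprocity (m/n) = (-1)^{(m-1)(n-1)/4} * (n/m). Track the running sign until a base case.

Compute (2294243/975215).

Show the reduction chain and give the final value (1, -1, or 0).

-1

(2294243/975215) = (343813/975215)   [reduce mod 975215]
reciprocity: (343813/975215) = +1·(975215/343813) since 343813 mod 4 = 1, 975215 mod 4 = 3; sign now +1
(975215/343813) = (287589/343813)   [reduce mod 343813]
reciprocity: (287589/343813) = +1·(343813/287589) since 287589 mod 4 = 1, 343813 mod 4 = 1; sign now +1
(343813/287589) = (56224/287589)   [reduce mod 287589]
56224 = 2^5·1757; (2/287589) = -1 since 287589 mod 8 = 5, so (56224/287589) = (-1)^5·(1757/287589); sign now -1
reciprocity: (1757/287589) = +1·(287589/1757) since 1757 mod 4 = 1, 287589 mod 4 = 1; sign now -1
(287589/1757) = (1198/1757)   [reduce mod 1757]
1198 = 2^1·599; (2/1757) = -1 since 1757 mod 8 = 5, so (1198/1757) = (-1)^1·(599/1757); sign now +1
reciprocity: (599/1757) = +1·(1757/599) since 599 mod 4 = 3, 1757 mod 4 = 1; sign now +1
(1757/599) = (559/599)   [reduce mod 599]
reciprocity: (559/599) = -1·(599/559) since 559 mod 4 = 3, 599 mod 4 = 3; sign now -1
(599/559) = (40/559)   [reduce mod 559]
40 = 2^3·5; (2/559) = +1 since 559 mod 8 = 7, so (40/559) = (+1)^3·(5/559); sign now -1
reciprocity: (5/559) = +1·(559/5) since 5 mod 4 = 1, 559 mod 4 = 3; sign now -1
(559/5) = (4/5)   [reduce mod 5]
4 = 2^2·1; (2/5) = -1 since 5 mod 8 = 5, so (4/5) = (-1)^2·(1/5); sign now -1
(1/5) = 1; final value = sign = -1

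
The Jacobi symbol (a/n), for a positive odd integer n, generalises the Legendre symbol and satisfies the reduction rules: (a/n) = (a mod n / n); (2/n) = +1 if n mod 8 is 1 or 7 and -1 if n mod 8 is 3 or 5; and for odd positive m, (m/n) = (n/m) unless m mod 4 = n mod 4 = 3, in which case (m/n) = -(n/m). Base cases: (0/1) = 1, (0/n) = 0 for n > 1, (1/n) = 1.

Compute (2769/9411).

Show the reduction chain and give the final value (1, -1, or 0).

reciprocity: (2769/9411) = +1·(9411/2769) since 2769 mod 4 = 1, 9411 mod 4 = 3; sign now +1
(9411/2769) = (1104/2769)   [reduce mod 2769]
1104 = 2^4·69; (2/2769) = +1 since 2769 mod 8 = 1, so (1104/2769) = (+1)^4·(69/2769); sign now +1
reciprocity: (69/2769) = +1·(2769/69) since 69 mod 4 = 1, 2769 mod 4 = 1; sign now +1
(2769/69) = (9/69)   [reduce mod 69]
reciprocity: (9/69) = +1·(69/9) since 9 mod 4 = 1, 69 mod 4 = 1; sign now +1
(69/9) = (6/9)   [reduce mod 9]
6 = 2^1·3; (2/9) = +1 since 9 mod 8 = 1, so (6/9) = (+1)^1·(3/9); sign now +1
reciprocity: (3/9) = +1·(9/3) since 3 mod 4 = 3, 9 mod 4 = 1; sign now +1
(9/3) = (0/3)   [reduce mod 3]
(0/3) = 0   [gcd(a, n) > 1]; final value = 0

0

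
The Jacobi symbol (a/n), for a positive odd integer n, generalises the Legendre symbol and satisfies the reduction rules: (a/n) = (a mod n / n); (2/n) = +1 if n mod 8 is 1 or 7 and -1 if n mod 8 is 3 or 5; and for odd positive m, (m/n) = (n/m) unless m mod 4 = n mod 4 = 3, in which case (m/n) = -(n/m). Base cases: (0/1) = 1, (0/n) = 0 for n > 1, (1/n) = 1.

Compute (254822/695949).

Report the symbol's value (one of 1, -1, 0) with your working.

1

254822 = 2^1·127411; (2/695949) = -1 since 695949 mod 8 = 5, so (254822/695949) = (-1)^1·(127411/695949); sign now -1
reciprocity: (127411/695949) = +1·(695949/127411) since 127411 mod 4 = 3, 695949 mod 4 = 1; sign now -1
(695949/127411) = (58894/127411)   [reduce mod 127411]
58894 = 2^1·29447; (2/127411) = -1 since 127411 mod 8 = 3, so (58894/127411) = (-1)^1·(29447/127411); sign now +1
reciprocity: (29447/127411) = -1·(127411/29447) since 29447 mod 4 = 3, 127411 mod 4 = 3; sign now -1
(127411/29447) = (9623/29447)   [reduce mod 29447]
reciprocity: (9623/29447) = -1·(29447/9623) since 9623 mod 4 = 3, 29447 mod 4 = 3; sign now +1
(29447/9623) = (578/9623)   [reduce mod 9623]
578 = 2^1·289; (2/9623) = +1 since 9623 mod 8 = 7, so (578/9623) = (+1)^1·(289/9623); sign now +1
reciprocity: (289/9623) = +1·(9623/289) since 289 mod 4 = 1, 9623 mod 4 = 3; sign now +1
(9623/289) = (86/289)   [reduce mod 289]
86 = 2^1·43; (2/289) = +1 since 289 mod 8 = 1, so (86/289) = (+1)^1·(43/289); sign now +1
reciprocity: (43/289) = +1·(289/43) since 43 mod 4 = 3, 289 mod 4 = 1; sign now +1
(289/43) = (31/43)   [reduce mod 43]
reciprocity: (31/43) = -1·(43/31) since 31 mod 4 = 3, 43 mod 4 = 3; sign now -1
(43/31) = (12/31)   [reduce mod 31]
12 = 2^2·3; (2/31) = +1 since 31 mod 8 = 7, so (12/31) = (+1)^2·(3/31); sign now -1
reciprocity: (3/31) = -1·(31/3) since 3 mod 4 = 3, 31 mod 4 = 3; sign now +1
(31/3) = (1/3)   [reduce mod 3]
(1/3) = 1; final value = sign = +1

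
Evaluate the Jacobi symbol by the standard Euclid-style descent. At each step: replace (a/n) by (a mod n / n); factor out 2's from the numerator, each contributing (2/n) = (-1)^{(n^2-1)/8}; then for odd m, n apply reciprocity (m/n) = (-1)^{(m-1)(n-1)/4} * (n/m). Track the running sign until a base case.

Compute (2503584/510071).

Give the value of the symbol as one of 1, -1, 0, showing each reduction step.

(2503584/510071) = (463300/510071)   [reduce mod 510071]
463300 = 2^2·115825; (2/510071) = +1 since 510071 mod 8 = 7, so (463300/510071) = (+1)^2·(115825/510071); sign now +1
reciprocity: (115825/510071) = +1·(510071/115825) since 115825 mod 4 = 1, 510071 mod 4 = 3; sign now +1
(510071/115825) = (46771/115825)   [reduce mod 115825]
reciprocity: (46771/115825) = +1·(115825/46771) since 46771 mod 4 = 3, 115825 mod 4 = 1; sign now +1
(115825/46771) = (22283/46771)   [reduce mod 46771]
reciprocity: (22283/46771) = -1·(46771/22283) since 22283 mod 4 = 3, 46771 mod 4 = 3; sign now -1
(46771/22283) = (2205/22283)   [reduce mod 22283]
reciprocity: (2205/22283) = +1·(22283/2205) since 2205 mod 4 = 1, 22283 mod 4 = 3; sign now -1
(22283/2205) = (233/2205)   [reduce mod 2205]
reciprocity: (233/2205) = +1·(2205/233) since 233 mod 4 = 1, 2205 mod 4 = 1; sign now -1
(2205/233) = (108/233)   [reduce mod 233]
108 = 2^2·27; (2/233) = +1 since 233 mod 8 = 1, so (108/233) = (+1)^2·(27/233); sign now -1
reciprocity: (27/233) = +1·(233/27) since 27 mod 4 = 3, 233 mod 4 = 1; sign now -1
(233/27) = (17/27)   [reduce mod 27]
reciprocity: (17/27) = +1·(27/17) since 17 mod 4 = 1, 27 mod 4 = 3; sign now -1
(27/17) = (10/17)   [reduce mod 17]
10 = 2^1·5; (2/17) = +1 since 17 mod 8 = 1, so (10/17) = (+1)^1·(5/17); sign now -1
reciprocity: (5/17) = +1·(17/5) since 5 mod 4 = 1, 17 mod 4 = 1; sign now -1
(17/5) = (2/5)   [reduce mod 5]
2 = 2^1·1; (2/5) = -1 since 5 mod 8 = 5, so (2/5) = (-1)^1·(1/5); sign now +1
(1/5) = 1; final value = sign = +1

1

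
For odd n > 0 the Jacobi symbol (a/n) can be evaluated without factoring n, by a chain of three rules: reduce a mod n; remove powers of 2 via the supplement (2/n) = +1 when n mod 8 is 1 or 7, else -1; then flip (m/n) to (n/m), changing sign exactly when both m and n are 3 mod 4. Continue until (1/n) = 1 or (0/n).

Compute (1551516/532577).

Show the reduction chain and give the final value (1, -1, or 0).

(1551516/532577): 1551516 mod 532577 = 486362, so (1551516/532577) = (486362/532577)
factor out 2^1: 486362 = 2^1·243181; with 532577 mod 8 = 1, (2/532577) = +1; sign now +1; continue with (243181/532577)
flip (243181/532577) -> (532577/243181): both odd, 243181 mod 4 = 1, 532577 mod 4 = 1, so the flip contributes +1; sign now +1
(532577/243181): 532577 mod 243181 = 46215, so (532577/243181) = (46215/243181)
flip (46215/243181) -> (243181/46215): both odd, 46215 mod 4 = 3, 243181 mod 4 = 1, so the flip contributes +1; sign now +1
(243181/46215): 243181 mod 46215 = 12106, so (243181/46215) = (12106/46215)
factor out 2^1: 12106 = 2^1·6053; with 46215 mod 8 = 7, (2/46215) = +1; sign now +1; continue with (6053/46215)
flip (6053/46215) -> (46215/6053): both odd, 6053 mod 4 = 1, 46215 mod 4 = 3, so the flip contributes +1; sign now +1
(46215/6053): 46215 mod 6053 = 3844, so (46215/6053) = (3844/6053)
factor out 2^2: 3844 = 2^2·961; with 6053 mod 8 = 5, (2/6053) = -1; sign now +1; continue with (961/6053)
flip (961/6053) -> (6053/961): both odd, 961 mod 4 = 1, 6053 mod 4 = 1, so the flip contributes +1; sign now +1
(6053/961): 6053 mod 961 = 287, so (6053/961) = (287/961)
flip (287/961) -> (961/287): both odd, 287 mod 4 = 3, 961 mod 4 = 1, so the flip contributes +1; sign now +1
(961/287): 961 mod 287 = 100, so (961/287) = (100/287)
factor out 2^2: 100 = 2^2·25; with 287 mod 8 = 7, (2/287) = +1; sign now +1; continue with (25/287)
flip (25/287) -> (287/25): both odd, 25 mod 4 = 1, 287 mod 4 = 3, so the flip contributes +1; sign now +1
(287/25): 287 mod 25 = 12, so (287/25) = (12/25)
factor out 2^2: 12 = 2^2·3; with 25 mod 8 = 1, (2/25) = +1; sign now +1; continue with (3/25)
flip (3/25) -> (25/3): both odd, 3 mod 4 = 3, 25 mod 4 = 1, so the flip contributes +1; sign now +1
(25/3): 25 mod 3 = 1, so (25/3) = (1/3)
reached (1/3) = 1, so the symbol is +1

1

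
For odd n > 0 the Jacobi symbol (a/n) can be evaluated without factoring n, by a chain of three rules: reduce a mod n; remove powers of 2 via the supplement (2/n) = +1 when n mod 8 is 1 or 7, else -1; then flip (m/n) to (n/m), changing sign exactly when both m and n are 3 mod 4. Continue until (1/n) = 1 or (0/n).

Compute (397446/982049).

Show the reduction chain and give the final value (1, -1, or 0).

397446 = 2^1·198723; (2/982049) = +1 since 982049 mod 8 = 1, so (397446/982049) = (+1)^1·(198723/982049); sign now +1
reciprocity: (198723/982049) = +1·(982049/198723) since 198723 mod 4 = 3, 982049 mod 4 = 1; sign now +1
(982049/198723) = (187157/198723)   [reduce mod 198723]
reciprocity: (187157/198723) = +1·(198723/187157) since 187157 mod 4 = 1, 198723 mod 4 = 3; sign now +1
(198723/187157) = (11566/187157)   [reduce mod 187157]
11566 = 2^1·5783; (2/187157) = -1 since 187157 mod 8 = 5, so (11566/187157) = (-1)^1·(5783/187157); sign now -1
reciprocity: (5783/187157) = +1·(187157/5783) since 5783 mod 4 = 3, 187157 mod 4 = 1; sign now -1
(187157/5783) = (2101/5783)   [reduce mod 5783]
reciprocity: (2101/5783) = +1·(5783/2101) since 2101 mod 4 = 1, 5783 mod 4 = 3; sign now -1
(5783/2101) = (1581/2101)   [reduce mod 2101]
reciprocity: (1581/2101) = +1·(2101/1581) since 1581 mod 4 = 1, 2101 mod 4 = 1; sign now -1
(2101/1581) = (520/1581)   [reduce mod 1581]
520 = 2^3·65; (2/1581) = -1 since 1581 mod 8 = 5, so (520/1581) = (-1)^3·(65/1581); sign now +1
reciprocity: (65/1581) = +1·(1581/65) since 65 mod 4 = 1, 1581 mod 4 = 1; sign now +1
(1581/65) = (21/65)   [reduce mod 65]
reciprocity: (21/65) = +1·(65/21) since 21 mod 4 = 1, 65 mod 4 = 1; sign now +1
(65/21) = (2/21)   [reduce mod 21]
2 = 2^1·1; (2/21) = -1 since 21 mod 8 = 5, so (2/21) = (-1)^1·(1/21); sign now -1
(1/21) = 1; final value = sign = -1

-1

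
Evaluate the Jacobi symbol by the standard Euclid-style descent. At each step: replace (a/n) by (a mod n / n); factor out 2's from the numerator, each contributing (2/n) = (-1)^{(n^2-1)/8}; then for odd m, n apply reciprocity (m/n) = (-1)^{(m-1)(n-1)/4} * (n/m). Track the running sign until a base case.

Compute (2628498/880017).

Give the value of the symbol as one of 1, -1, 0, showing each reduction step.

(2628498/880017) = (868464/880017)   [reduce mod 880017]
868464 = 2^4·54279; (2/880017) = +1 since 880017 mod 8 = 1, so (868464/880017) = (+1)^4·(54279/880017); sign now +1
reciprocity: (54279/880017) = +1·(880017/54279) since 54279 mod 4 = 3, 880017 mod 4 = 1; sign now +1
(880017/54279) = (11553/54279)   [reduce mod 54279]
reciprocity: (11553/54279) = +1·(54279/11553) since 11553 mod 4 = 1, 54279 mod 4 = 3; sign now +1
(54279/11553) = (8067/11553)   [reduce mod 11553]
reciprocity: (8067/11553) = +1·(11553/8067) since 8067 mod 4 = 3, 11553 mod 4 = 1; sign now +1
(11553/8067) = (3486/8067)   [reduce mod 8067]
3486 = 2^1·1743; (2/8067) = -1 since 8067 mod 8 = 3, so (3486/8067) = (-1)^1·(1743/8067); sign now -1
reciprocity: (1743/8067) = -1·(8067/1743) since 1743 mod 4 = 3, 8067 mod 4 = 3; sign now +1
(8067/1743) = (1095/1743)   [reduce mod 1743]
reciprocity: (1095/1743) = -1·(1743/1095) since 1095 mod 4 = 3, 1743 mod 4 = 3; sign now -1
(1743/1095) = (648/1095)   [reduce mod 1095]
648 = 2^3·81; (2/1095) = +1 since 1095 mod 8 = 7, so (648/1095) = (+1)^3·(81/1095); sign now -1
reciprocity: (81/1095) = +1·(1095/81) since 81 mod 4 = 1, 1095 mod 4 = 3; sign now -1
(1095/81) = (42/81)   [reduce mod 81]
42 = 2^1·21; (2/81) = +1 since 81 mod 8 = 1, so (42/81) = (+1)^1·(21/81); sign now -1
reciprocity: (21/81) = +1·(81/21) since 21 mod 4 = 1, 81 mod 4 = 1; sign now -1
(81/21) = (18/21)   [reduce mod 21]
18 = 2^1·9; (2/21) = -1 since 21 mod 8 = 5, so (18/21) = (-1)^1·(9/21); sign now +1
reciprocity: (9/21) = +1·(21/9) since 9 mod 4 = 1, 21 mod 4 = 1; sign now +1
(21/9) = (3/9)   [reduce mod 9]
reciprocity: (3/9) = +1·(9/3) since 3 mod 4 = 3, 9 mod 4 = 1; sign now +1
(9/3) = (0/3)   [reduce mod 3]
(0/3) = 0   [gcd(a, n) > 1]; final value = 0

0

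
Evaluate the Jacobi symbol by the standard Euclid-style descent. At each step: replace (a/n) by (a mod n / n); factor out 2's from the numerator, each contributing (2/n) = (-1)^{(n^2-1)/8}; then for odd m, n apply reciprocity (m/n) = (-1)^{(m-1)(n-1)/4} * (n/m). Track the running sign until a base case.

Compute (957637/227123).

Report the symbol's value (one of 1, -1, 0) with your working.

-1

(957637/227123) = (49145/227123)   [reduce mod 227123]
reciprocity: (49145/227123) = +1·(227123/49145) since 49145 mod 4 = 1, 227123 mod 4 = 3; sign now +1
(227123/49145) = (30543/49145)   [reduce mod 49145]
reciprocity: (30543/49145) = +1·(49145/30543) since 30543 mod 4 = 3, 49145 mod 4 = 1; sign now +1
(49145/30543) = (18602/30543)   [reduce mod 30543]
18602 = 2^1·9301; (2/30543) = +1 since 30543 mod 8 = 7, so (18602/30543) = (+1)^1·(9301/30543); sign now +1
reciprocity: (9301/30543) = +1·(30543/9301) since 9301 mod 4 = 1, 30543 mod 4 = 3; sign now +1
(30543/9301) = (2640/9301)   [reduce mod 9301]
2640 = 2^4·165; (2/9301) = -1 since 9301 mod 8 = 5, so (2640/9301) = (-1)^4·(165/9301); sign now +1
reciprocity: (165/9301) = +1·(9301/165) since 165 mod 4 = 1, 9301 mod 4 = 1; sign now +1
(9301/165) = (61/165)   [reduce mod 165]
reciprocity: (61/165) = +1·(165/61) since 61 mod 4 = 1, 165 mod 4 = 1; sign now +1
(165/61) = (43/61)   [reduce mod 61]
reciprocity: (43/61) = +1·(61/43) since 43 mod 4 = 3, 61 mod 4 = 1; sign now +1
(61/43) = (18/43)   [reduce mod 43]
18 = 2^1·9; (2/43) = -1 since 43 mod 8 = 3, so (18/43) = (-1)^1·(9/43); sign now -1
reciprocity: (9/43) = +1·(43/9) since 9 mod 4 = 1, 43 mod 4 = 3; sign now -1
(43/9) = (7/9)   [reduce mod 9]
reciprocity: (7/9) = +1·(9/7) since 7 mod 4 = 3, 9 mod 4 = 1; sign now -1
(9/7) = (2/7)   [reduce mod 7]
2 = 2^1·1; (2/7) = +1 since 7 mod 8 = 7, so (2/7) = (+1)^1·(1/7); sign now -1
(1/7) = 1; final value = sign = -1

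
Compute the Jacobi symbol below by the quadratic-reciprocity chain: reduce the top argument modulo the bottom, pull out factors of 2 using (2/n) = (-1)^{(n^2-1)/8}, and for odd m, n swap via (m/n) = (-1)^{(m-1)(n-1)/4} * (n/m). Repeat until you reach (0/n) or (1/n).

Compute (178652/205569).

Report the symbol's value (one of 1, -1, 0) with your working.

-1

178652 = 2^2·44663; (2/205569) = +1 since 205569 mod 8 = 1, so (178652/205569) = (+1)^2·(44663/205569); sign now +1
reciprocity: (44663/205569) = +1·(205569/44663) since 44663 mod 4 = 3, 205569 mod 4 = 1; sign now +1
(205569/44663) = (26917/44663)   [reduce mod 44663]
reciprocity: (26917/44663) = +1·(44663/26917) since 26917 mod 4 = 1, 44663 mod 4 = 3; sign now +1
(44663/26917) = (17746/26917)   [reduce mod 26917]
17746 = 2^1·8873; (2/26917) = -1 since 26917 mod 8 = 5, so (17746/26917) = (-1)^1·(8873/26917); sign now -1
reciprocity: (8873/26917) = +1·(26917/8873) since 8873 mod 4 = 1, 26917 mod 4 = 1; sign now -1
(26917/8873) = (298/8873)   [reduce mod 8873]
298 = 2^1·149; (2/8873) = +1 since 8873 mod 8 = 1, so (298/8873) = (+1)^1·(149/8873); sign now -1
reciprocity: (149/8873) = +1·(8873/149) since 149 mod 4 = 1, 8873 mod 4 = 1; sign now -1
(8873/149) = (82/149)   [reduce mod 149]
82 = 2^1·41; (2/149) = -1 since 149 mod 8 = 5, so (82/149) = (-1)^1·(41/149); sign now +1
reciprocity: (41/149) = +1·(149/41) since 41 mod 4 = 1, 149 mod 4 = 1; sign now +1
(149/41) = (26/41)   [reduce mod 41]
26 = 2^1·13; (2/41) = +1 since 41 mod 8 = 1, so (26/41) = (+1)^1·(13/41); sign now +1
reciprocity: (13/41) = +1·(41/13) since 13 mod 4 = 1, 41 mod 4 = 1; sign now +1
(41/13) = (2/13)   [reduce mod 13]
2 = 2^1·1; (2/13) = -1 since 13 mod 8 = 5, so (2/13) = (-1)^1·(1/13); sign now -1
(1/13) = 1; final value = sign = -1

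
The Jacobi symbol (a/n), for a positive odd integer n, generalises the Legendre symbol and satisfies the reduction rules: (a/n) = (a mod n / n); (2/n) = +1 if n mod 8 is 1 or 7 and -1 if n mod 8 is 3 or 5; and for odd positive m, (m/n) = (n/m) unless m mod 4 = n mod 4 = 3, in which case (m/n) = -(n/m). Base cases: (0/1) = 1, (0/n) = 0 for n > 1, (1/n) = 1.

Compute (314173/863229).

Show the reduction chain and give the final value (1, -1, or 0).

1

reciprocity: (314173/863229) = +1·(863229/314173) since 314173 mod 4 = 1, 863229 mod 4 = 1; sign now +1
(863229/314173) = (234883/314173)   [reduce mod 314173]
reciprocity: (234883/314173) = +1·(314173/234883) since 234883 mod 4 = 3, 314173 mod 4 = 1; sign now +1
(314173/234883) = (79290/234883)   [reduce mod 234883]
79290 = 2^1·39645; (2/234883) = -1 since 234883 mod 8 = 3, so (79290/234883) = (-1)^1·(39645/234883); sign now -1
reciprocity: (39645/234883) = +1·(234883/39645) since 39645 mod 4 = 1, 234883 mod 4 = 3; sign now -1
(234883/39645) = (36658/39645)   [reduce mod 39645]
36658 = 2^1·18329; (2/39645) = -1 since 39645 mod 8 = 5, so (36658/39645) = (-1)^1·(18329/39645); sign now +1
reciprocity: (18329/39645) = +1·(39645/18329) since 18329 mod 4 = 1, 39645 mod 4 = 1; sign now +1
(39645/18329) = (2987/18329)   [reduce mod 18329]
reciprocity: (2987/18329) = +1·(18329/2987) since 2987 mod 4 = 3, 18329 mod 4 = 1; sign now +1
(18329/2987) = (407/2987)   [reduce mod 2987]
reciprocity: (407/2987) = -1·(2987/407) since 407 mod 4 = 3, 2987 mod 4 = 3; sign now -1
(2987/407) = (138/407)   [reduce mod 407]
138 = 2^1·69; (2/407) = +1 since 407 mod 8 = 7, so (138/407) = (+1)^1·(69/407); sign now -1
reciprocity: (69/407) = +1·(407/69) since 69 mod 4 = 1, 407 mod 4 = 3; sign now -1
(407/69) = (62/69)   [reduce mod 69]
62 = 2^1·31; (2/69) = -1 since 69 mod 8 = 5, so (62/69) = (-1)^1·(31/69); sign now +1
reciprocity: (31/69) = +1·(69/31) since 31 mod 4 = 3, 69 mod 4 = 1; sign now +1
(69/31) = (7/31)   [reduce mod 31]
reciprocity: (7/31) = -1·(31/7) since 7 mod 4 = 3, 31 mod 4 = 3; sign now -1
(31/7) = (3/7)   [reduce mod 7]
reciprocity: (3/7) = -1·(7/3) since 3 mod 4 = 3, 7 mod 4 = 3; sign now +1
(7/3) = (1/3)   [reduce mod 3]
(1/3) = 1; final value = sign = +1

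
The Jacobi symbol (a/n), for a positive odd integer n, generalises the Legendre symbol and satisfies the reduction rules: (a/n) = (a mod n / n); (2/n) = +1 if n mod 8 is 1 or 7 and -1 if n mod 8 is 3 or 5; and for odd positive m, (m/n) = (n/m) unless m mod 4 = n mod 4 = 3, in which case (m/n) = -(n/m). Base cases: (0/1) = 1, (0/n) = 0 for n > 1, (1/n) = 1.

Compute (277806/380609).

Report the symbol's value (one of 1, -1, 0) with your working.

-1

277806 = 2^1·138903; (2/380609) = +1 since 380609 mod 8 = 1, so (277806/380609) = (+1)^1·(138903/380609); sign now +1
reciprocity: (138903/380609) = +1·(380609/138903) since 138903 mod 4 = 3, 380609 mod 4 = 1; sign now +1
(380609/138903) = (102803/138903)   [reduce mod 138903]
reciprocity: (102803/138903) = -1·(138903/102803) since 102803 mod 4 = 3, 138903 mod 4 = 3; sign now -1
(138903/102803) = (36100/102803)   [reduce mod 102803]
36100 = 2^2·9025; (2/102803) = -1 since 102803 mod 8 = 3, so (36100/102803) = (-1)^2·(9025/102803); sign now -1
reciprocity: (9025/102803) = +1·(102803/9025) since 9025 mod 4 = 1, 102803 mod 4 = 3; sign now -1
(102803/9025) = (3528/9025)   [reduce mod 9025]
3528 = 2^3·441; (2/9025) = +1 since 9025 mod 8 = 1, so (3528/9025) = (+1)^3·(441/9025); sign now -1
reciprocity: (441/9025) = +1·(9025/441) since 441 mod 4 = 1, 9025 mod 4 = 1; sign now -1
(9025/441) = (205/441)   [reduce mod 441]
reciprocity: (205/441) = +1·(441/205) since 205 mod 4 = 1, 441 mod 4 = 1; sign now -1
(441/205) = (31/205)   [reduce mod 205]
reciprocity: (31/205) = +1·(205/31) since 31 mod 4 = 3, 205 mod 4 = 1; sign now -1
(205/31) = (19/31)   [reduce mod 31]
reciprocity: (19/31) = -1·(31/19) since 19 mod 4 = 3, 31 mod 4 = 3; sign now +1
(31/19) = (12/19)   [reduce mod 19]
12 = 2^2·3; (2/19) = -1 since 19 mod 8 = 3, so (12/19) = (-1)^2·(3/19); sign now +1
reciprocity: (3/19) = -1·(19/3) since 3 mod 4 = 3, 19 mod 4 = 3; sign now -1
(19/3) = (1/3)   [reduce mod 3]
(1/3) = 1; final value = sign = -1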